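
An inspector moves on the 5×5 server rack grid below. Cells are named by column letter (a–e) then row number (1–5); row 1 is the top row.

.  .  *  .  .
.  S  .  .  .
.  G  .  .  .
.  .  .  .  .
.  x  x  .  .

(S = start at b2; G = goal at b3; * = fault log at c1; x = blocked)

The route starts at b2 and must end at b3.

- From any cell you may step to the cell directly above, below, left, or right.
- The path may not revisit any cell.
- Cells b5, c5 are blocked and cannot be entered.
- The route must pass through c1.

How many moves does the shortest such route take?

Any route passes through c1 somewhere between b2 and b3. Summing Manhattan distances along the two legs (b2 → c1 → b3) gives a lower bound of 2 + 3 = 5 moves.
A route of 5 moves achieves this: b2 → b1 → c1 → c2 → c3 → b3.
Since 5 matches the lower bound, it is optimal.

5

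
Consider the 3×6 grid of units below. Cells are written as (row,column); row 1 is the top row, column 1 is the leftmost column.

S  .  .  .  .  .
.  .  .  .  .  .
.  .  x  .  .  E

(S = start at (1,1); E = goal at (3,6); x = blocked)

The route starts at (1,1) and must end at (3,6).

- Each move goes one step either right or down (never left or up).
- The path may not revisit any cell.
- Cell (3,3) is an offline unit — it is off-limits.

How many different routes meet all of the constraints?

A right/down-only route from (1,1) to (3,6) makes exactly 2 down-moves and 5 right-moves in some order.
With no other constraints that would be C(7,2) = 21 routes.
Subtract routes through each blocked cell (inclusion–exclusion for overlaps): − through (3,3): 6 → 15.
That gives 15 routes.

15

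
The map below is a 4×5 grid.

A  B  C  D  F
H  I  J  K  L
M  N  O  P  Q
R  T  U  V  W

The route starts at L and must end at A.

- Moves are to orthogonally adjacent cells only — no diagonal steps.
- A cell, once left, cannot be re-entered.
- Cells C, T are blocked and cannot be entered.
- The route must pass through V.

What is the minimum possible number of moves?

9

Any route passes through V somewhere between L and A. Summing Manhattan distances along the two legs (L → V → A) gives a lower bound of 3 + 6 = 9 moves.
A route of 9 moves achieves this: L → Q → W → V → P → K → J → I → B → A.
Since 9 matches the lower bound, it is optimal.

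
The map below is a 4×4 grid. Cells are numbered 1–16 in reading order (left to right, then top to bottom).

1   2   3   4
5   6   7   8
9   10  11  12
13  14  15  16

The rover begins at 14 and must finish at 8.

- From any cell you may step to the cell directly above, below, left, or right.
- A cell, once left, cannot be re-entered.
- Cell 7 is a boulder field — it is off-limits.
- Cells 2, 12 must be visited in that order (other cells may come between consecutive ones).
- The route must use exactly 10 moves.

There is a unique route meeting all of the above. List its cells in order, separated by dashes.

The waypoints must appear in the order 2, 12, with no cell reused.
Route from 14: left 1 to 13, up 3 to 1, right 1 to 2, down 2 to 10, right 2 to 12, up 1 to 8 — 10 moves in all.
Check: order respected (2 at step 5, 12 at step 9); 10 moves as required.

14 - 13 - 9 - 5 - 1 - 2 - 6 - 10 - 11 - 12 - 8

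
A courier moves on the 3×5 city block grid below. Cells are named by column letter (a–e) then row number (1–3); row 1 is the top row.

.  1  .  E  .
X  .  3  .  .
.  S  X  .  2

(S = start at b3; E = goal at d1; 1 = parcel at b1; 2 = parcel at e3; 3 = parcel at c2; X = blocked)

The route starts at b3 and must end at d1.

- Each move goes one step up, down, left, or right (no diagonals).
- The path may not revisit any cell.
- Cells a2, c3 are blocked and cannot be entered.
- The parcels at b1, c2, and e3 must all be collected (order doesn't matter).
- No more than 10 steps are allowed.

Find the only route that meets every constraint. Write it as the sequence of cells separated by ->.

b3 -> b2 -> b1 -> c1 -> c2 -> d2 -> d3 -> e3 -> e2 -> e1 -> d1

The 10-move cap with required stops at b1, c2, e3 leaves no slack for detours.
Route from b3: 2× up (reaching b1), right to c1, down to c2, right to d2, down to d3, right to e3, 2× up (reaching e1), left to d1 — 10 moves in all.
Check: all required cells visited; 10 ≤ 10 moves.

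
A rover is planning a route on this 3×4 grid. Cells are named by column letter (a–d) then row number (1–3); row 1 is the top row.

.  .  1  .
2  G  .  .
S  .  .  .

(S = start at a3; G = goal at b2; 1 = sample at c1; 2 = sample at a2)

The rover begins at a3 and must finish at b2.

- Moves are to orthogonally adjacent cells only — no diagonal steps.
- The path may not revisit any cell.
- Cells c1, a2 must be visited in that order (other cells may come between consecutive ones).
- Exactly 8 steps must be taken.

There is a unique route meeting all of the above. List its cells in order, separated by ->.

The waypoints must appear in the order c1, a2, with no cell reused.
Route from a3: right 2 to c3, up 2 to c1, left 2 to a1, down 1 to a2, right 1 to b2 — 8 moves in all.
Check: order respected (1 at step 4, 2 at step 7); 8 moves as required.

a3 -> b3 -> c3 -> c2 -> c1 -> b1 -> a1 -> a2 -> b2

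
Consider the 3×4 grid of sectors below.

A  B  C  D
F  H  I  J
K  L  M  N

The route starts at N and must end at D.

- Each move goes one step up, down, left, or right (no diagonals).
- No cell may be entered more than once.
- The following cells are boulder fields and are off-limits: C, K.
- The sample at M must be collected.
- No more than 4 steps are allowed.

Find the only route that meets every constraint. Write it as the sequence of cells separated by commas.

Any route must reach M and still end at D within 4 moves, so the order of the required stops is forced.
Route from N: left 1 to M, up 1 to I, right 1 to J, up 1 to D — 4 moves in all.
Check: all required cells visited; 4 ≤ 4 moves.

N, M, I, J, D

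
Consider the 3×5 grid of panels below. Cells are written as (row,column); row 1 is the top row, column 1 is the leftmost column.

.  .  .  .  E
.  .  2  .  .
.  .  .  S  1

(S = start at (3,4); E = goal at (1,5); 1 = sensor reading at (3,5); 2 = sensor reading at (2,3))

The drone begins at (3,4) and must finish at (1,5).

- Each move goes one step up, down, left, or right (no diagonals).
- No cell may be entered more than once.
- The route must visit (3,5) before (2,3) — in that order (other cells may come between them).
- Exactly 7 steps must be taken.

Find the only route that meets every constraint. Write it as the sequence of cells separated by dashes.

The waypoints must appear in the order (3,5), (2,3), with no cell reused.
Route from (3,4): right 1 to (3,5), up 1 to (2,5), left 2 to (2,3), up 1 to (1,3), right 2 to (1,5) — 7 moves in all.
Check: order respected (1 at step 1, 2 at step 4); 7 moves as required.

(3,4) - (3,5) - (2,5) - (2,4) - (2,3) - (1,3) - (1,4) - (1,5)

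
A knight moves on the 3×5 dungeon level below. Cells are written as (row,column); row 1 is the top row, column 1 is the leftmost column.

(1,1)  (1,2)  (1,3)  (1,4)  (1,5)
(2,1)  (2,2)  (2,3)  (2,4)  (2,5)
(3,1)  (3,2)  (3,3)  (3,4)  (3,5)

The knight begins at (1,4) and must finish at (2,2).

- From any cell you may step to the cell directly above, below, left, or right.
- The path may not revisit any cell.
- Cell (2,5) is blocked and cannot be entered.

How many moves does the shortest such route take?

The Manhattan distance from (1,4) to (2,2) is |1−2| + |4−2| = 3, so at least 3 moves are needed.
A route of 3 moves achieves this: (1,4) → (2,4) → (2,3) → (2,2).
Since 3 matches the lower bound, it is optimal.

3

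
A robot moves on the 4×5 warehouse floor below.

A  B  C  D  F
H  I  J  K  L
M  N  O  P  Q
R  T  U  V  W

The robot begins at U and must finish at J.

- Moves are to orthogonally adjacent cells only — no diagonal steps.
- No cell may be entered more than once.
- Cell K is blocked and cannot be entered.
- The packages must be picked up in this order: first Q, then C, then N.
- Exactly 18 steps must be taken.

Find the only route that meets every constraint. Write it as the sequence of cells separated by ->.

The waypoints must appear in the order Q, C, N, with no cell reused.
Route from U: up to O, right to P, down to V, right to W, 3× up (reaching F), 4× left (reaching A), 3× down (reaching R), right to T, 2× up (reaching I), right to J — 18 moves in all.
Check: order respected (Q at step 5, C at step 9, N at step 16); 18 moves as required.

U -> O -> P -> V -> W -> Q -> L -> F -> D -> C -> B -> A -> H -> M -> R -> T -> N -> I -> J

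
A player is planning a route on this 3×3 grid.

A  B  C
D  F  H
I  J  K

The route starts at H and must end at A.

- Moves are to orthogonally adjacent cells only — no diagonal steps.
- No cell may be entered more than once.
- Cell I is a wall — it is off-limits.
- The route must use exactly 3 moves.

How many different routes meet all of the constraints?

3

Need simple routes of exactly 3 moves from H to A (Manhattan distance 3, so 0 moves are spent on a detour and 0 undoing it).
Enumerating: H C B A | H F B A | H F D A.
That gives 3 routes.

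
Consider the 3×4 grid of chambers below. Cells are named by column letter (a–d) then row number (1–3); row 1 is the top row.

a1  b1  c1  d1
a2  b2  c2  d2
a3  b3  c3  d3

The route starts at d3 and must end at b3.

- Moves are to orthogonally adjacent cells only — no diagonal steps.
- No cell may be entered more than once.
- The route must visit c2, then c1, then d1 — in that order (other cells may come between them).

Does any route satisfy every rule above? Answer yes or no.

no

Ignoring the required order, 10 revisit-free routes from d3 to b3 pass through all of c2, c1, and d1; the waypoint orders that occur are d1 → c1 → c2 (6); c2 → d1 → c1 (4) — never c2 → c1 → d1.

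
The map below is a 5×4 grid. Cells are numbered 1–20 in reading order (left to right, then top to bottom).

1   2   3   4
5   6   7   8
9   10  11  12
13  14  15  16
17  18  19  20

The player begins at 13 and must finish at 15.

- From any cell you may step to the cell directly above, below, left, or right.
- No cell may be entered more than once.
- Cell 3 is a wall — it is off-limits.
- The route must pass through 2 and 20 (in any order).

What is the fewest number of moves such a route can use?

Any route passes through 2 and 20 in some order between 13 and 15. Summing Manhattan distances along each leg and taking the cheapest ordering (13 → 2 → 20 → 15) gives a lower bound of 4 + 6 + 2 = 12 moves.
A route of 12 moves achieves this: 13 → 9 → 5 → 1 → 2 → 6 → 10 → 14 → 18 → 19 → 20 → 16 → 15.
Since 12 matches the lower bound, it is optimal.

12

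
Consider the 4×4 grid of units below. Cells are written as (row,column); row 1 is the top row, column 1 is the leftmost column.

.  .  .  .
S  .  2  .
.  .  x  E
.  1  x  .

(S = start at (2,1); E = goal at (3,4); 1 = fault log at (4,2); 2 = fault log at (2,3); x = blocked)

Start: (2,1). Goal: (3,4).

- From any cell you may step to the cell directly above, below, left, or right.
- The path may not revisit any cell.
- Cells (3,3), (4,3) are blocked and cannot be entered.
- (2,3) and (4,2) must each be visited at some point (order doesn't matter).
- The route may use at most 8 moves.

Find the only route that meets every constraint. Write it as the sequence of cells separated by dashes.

The 8-move cap with required stops at (2,3), (4,2) leaves no slack for detours.
Route from (2,1): down 2 to (4,1), right 1 to (4,2), up 2 to (2,2), right 2 to (2,4), down 1 to (3,4) — 8 moves in all.
Check: all required cells visited; 8 ≤ 8 moves.

(2,1) - (3,1) - (4,1) - (4,2) - (3,2) - (2,2) - (2,3) - (2,4) - (3,4)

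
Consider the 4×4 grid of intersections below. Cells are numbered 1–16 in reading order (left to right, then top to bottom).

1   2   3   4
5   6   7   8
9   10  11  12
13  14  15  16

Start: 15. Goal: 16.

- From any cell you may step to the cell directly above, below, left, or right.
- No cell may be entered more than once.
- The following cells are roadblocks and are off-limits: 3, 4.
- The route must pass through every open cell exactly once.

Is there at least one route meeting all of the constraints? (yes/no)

yes

One route that works: 15 → 11 → 10 → 14 → 13 → 9 → 5 → 1 → 2 → 6 → 7 → 8 → 12 → 16.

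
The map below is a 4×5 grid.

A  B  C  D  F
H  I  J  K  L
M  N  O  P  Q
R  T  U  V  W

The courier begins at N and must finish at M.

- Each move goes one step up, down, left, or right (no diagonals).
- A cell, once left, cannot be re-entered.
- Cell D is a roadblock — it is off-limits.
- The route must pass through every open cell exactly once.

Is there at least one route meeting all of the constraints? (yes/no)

no

Cell F has only one open neighbour but is neither the start nor the goal, so a Hamiltonian route would have to both enter and leave it through the same neighbour — impossible without revisiting.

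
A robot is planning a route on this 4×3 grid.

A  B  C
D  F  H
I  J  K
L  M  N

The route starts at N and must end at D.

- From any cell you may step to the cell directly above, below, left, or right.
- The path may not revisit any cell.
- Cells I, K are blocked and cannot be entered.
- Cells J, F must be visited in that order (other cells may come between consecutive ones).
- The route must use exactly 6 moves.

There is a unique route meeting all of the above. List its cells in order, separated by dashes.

The waypoints must appear in the order J, F, with no cell reused.
Route from N: left to M, 3× up (reaching B), left to A, down to D — 6 moves in all.
Check: order respected (J at step 2, F at step 3); 6 moves as required.

N - M - J - F - B - A - D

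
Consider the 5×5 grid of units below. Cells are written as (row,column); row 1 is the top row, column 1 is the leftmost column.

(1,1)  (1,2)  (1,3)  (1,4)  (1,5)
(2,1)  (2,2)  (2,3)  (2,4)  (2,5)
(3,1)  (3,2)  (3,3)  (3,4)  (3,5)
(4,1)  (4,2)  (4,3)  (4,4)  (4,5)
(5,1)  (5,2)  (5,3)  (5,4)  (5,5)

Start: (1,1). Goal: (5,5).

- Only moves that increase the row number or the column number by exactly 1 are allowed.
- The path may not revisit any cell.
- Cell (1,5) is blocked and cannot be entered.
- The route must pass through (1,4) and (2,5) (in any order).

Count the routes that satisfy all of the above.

A right/down-only route from (1,1) to (5,5) makes exactly 4 down-moves and 4 right-moves in some order.
With no other constraints that would be C(8,4) = 70 routes.
A monotone route can only reach the required cells in the order (1,4), (2,5), so split there and multiply the segment counts (each segment already excludes blocked cells): (1,1)→(1,4): 1; (1,4)→(2,5): 1; (2,5)→(5,5): 1; product = 1.
That gives 1 route.

1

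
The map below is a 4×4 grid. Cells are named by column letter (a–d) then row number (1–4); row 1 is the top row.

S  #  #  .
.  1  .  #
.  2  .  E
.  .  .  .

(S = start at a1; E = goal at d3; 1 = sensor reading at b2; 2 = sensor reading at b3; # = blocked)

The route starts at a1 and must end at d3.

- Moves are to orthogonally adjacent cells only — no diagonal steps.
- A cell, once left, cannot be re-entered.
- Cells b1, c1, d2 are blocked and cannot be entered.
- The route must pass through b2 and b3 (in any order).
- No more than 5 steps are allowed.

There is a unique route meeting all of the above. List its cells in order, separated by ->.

The budget equals the shortest possible length, so every move has to be on a shortest route through the required cells.
Route from a1: down 1 to a2, right 1 to b2, down 1 to b3, right 2 to d3 — 5 moves in all.
Check: all required cells visited; 5 ≤ 5 moves.

a1 -> a2 -> b2 -> b3 -> c3 -> d3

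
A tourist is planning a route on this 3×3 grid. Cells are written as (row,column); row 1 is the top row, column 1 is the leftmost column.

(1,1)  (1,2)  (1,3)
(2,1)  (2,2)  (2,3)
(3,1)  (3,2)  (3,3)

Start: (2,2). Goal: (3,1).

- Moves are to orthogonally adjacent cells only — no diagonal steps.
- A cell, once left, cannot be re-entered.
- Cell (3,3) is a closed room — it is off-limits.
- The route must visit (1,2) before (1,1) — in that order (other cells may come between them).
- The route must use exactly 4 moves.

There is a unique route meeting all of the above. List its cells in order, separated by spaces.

(2,2) (1,2) (1,1) (2,1) (3,1)

The waypoints must appear in the order (1,2), (1,1), with no cell reused.
Route from (2,2): up to (1,2), left to (1,1), 2× down (reaching (3,1)) — 4 moves in all.
Check: order respected ((1,2) at step 1, (1,1) at step 2); 4 moves as required.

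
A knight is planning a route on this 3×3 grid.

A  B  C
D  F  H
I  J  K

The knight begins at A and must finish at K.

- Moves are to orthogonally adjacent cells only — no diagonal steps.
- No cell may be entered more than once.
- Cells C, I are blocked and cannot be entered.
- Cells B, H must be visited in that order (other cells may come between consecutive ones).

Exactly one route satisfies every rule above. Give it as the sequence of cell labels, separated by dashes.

A - B - F - H - K

The waypoints must appear in the order B, H, with no cell reused.
Route from A: right 1 to B, down 1 to F, right 1 to H, down 1 to K — 4 moves in all.
Check: order respected (B at step 1, H at step 3).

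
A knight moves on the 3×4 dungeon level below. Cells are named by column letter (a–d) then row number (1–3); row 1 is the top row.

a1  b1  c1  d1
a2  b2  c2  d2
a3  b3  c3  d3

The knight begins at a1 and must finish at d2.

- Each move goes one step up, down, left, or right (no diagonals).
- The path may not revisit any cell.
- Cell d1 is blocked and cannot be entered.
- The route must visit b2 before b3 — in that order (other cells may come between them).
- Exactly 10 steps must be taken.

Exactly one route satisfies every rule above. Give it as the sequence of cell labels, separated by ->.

a1 -> b1 -> c1 -> c2 -> b2 -> a2 -> a3 -> b3 -> c3 -> d3 -> d2

The waypoints must appear in the order b2, b3, with no cell reused.
Route from a1: 2× right (reaching c1), down to c2, 2× left (reaching a2), down to a3, 3× right (reaching d3), up to d2 — 10 moves in all.
Check: order respected (b2 at step 4, b3 at step 7); 10 moves as required.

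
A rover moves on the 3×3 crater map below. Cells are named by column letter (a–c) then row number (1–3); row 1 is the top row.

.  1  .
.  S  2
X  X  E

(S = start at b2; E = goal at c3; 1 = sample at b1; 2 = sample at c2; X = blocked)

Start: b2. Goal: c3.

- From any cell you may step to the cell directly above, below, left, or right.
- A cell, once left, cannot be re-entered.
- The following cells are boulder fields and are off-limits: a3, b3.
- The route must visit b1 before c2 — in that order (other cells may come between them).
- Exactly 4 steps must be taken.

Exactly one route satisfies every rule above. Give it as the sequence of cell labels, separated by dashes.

The waypoints must appear in the order b1, c2, with no cell reused.
Route from b2: up to b1, right to c1, 2× down (reaching c3) — 4 moves in all.
Check: order respected (1 at step 1, 2 at step 3); 4 moves as required.

b2 - b1 - c1 - c2 - c3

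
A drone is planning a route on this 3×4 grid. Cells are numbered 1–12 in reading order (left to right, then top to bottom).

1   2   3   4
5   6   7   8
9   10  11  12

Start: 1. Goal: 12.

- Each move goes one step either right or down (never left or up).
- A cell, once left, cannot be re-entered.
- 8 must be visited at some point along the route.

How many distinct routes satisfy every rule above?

4

A right/down-only route from 1 to 12 makes exactly 2 down-moves and 3 right-moves in some order.
With no other constraints that would be C(5,2) = 10 routes.
Split at 8 and multiply the segment counts: 1→8: 4; 8→12: 1; product = 4.
That gives 4 routes.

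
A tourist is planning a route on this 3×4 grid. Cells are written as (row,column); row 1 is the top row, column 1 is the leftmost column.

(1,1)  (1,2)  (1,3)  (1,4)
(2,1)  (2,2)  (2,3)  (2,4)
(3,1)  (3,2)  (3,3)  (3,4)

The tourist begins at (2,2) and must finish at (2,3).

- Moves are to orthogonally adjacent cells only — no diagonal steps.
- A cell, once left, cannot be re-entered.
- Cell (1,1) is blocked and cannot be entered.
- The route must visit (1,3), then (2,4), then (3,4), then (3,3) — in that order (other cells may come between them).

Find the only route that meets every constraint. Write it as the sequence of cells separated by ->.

(2,2) -> (1,2) -> (1,3) -> (1,4) -> (2,4) -> (3,4) -> (3,3) -> (2,3)

The waypoints must appear in the order (1,3), (2,4), (3,4), (3,3), with no cell reused.
Route from (2,2): up to (1,2), 2× right (reaching (1,4)), 2× down (reaching (3,4)), left to (3,3), up to (2,3) — 7 moves in all.
Check: order respected ((1,3) at step 2, (2,4) at step 4, (3,4) at step 5, (3,3) at step 6).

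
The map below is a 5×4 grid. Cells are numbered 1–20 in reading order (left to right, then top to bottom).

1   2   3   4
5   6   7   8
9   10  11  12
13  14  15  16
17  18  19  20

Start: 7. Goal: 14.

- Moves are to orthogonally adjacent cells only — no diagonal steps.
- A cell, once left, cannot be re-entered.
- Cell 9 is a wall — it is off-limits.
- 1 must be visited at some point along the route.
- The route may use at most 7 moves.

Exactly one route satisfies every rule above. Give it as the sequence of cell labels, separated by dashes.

7 - 3 - 2 - 1 - 5 - 6 - 10 - 14

Any route must reach 1 and still end at 14 within 7 moves, so the order of the required stops is forced.
Route from 7: up to 3, 2× left (reaching 1), down to 5, right to 6, 2× down (reaching 14) — 7 moves in all.
Check: all required cells visited; 7 ≤ 7 moves.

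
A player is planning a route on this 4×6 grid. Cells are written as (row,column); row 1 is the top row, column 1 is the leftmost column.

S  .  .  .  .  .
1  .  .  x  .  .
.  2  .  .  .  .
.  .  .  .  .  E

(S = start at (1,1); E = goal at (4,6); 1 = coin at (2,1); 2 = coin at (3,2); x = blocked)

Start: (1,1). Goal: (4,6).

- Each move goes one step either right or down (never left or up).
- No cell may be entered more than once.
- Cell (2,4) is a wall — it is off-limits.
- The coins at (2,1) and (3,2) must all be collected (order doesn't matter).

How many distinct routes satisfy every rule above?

A right/down-only route from (1,1) to (4,6) makes exactly 3 down-moves and 5 right-moves in some order.
With no other constraints that would be C(8,3) = 56 routes.
A monotone route can only reach the required cells in the order (2,1), (3,2), so split there and multiply the segment counts (each segment already excludes blocked cells): (1,1)→(2,1): 1; (2,1)→(3,2): 2; (3,2)→(4,6): 5; product = 10.
That gives 10 routes.

10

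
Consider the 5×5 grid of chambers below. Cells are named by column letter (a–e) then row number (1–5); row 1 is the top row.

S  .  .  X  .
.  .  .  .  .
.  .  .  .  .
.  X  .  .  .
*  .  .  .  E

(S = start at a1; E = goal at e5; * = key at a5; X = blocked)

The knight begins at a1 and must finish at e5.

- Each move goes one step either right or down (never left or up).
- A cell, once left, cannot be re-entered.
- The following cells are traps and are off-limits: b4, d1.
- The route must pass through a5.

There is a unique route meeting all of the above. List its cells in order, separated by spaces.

Moves only go right or down, so the column and row indices never decrease.
Route from a1: down 4 to a5, right 4 to e5 — 8 moves in all.
Check: all required cells visited.

a1 a2 a3 a4 a5 b5 c5 d5 e5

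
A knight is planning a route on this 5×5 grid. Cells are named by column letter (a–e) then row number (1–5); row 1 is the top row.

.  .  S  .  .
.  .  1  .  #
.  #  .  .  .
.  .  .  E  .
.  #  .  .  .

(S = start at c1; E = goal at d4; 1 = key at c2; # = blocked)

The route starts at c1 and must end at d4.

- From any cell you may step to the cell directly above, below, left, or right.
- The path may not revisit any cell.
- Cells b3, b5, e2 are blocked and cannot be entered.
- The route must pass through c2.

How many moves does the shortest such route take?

4

Any route passes through c2 somewhere between c1 and d4. Summing Manhattan distances along the two legs (c1 → c2 → d4) gives a lower bound of 1 + 3 = 4 moves.
A route of 4 moves achieves this: c1 → c2 → c3 → c4 → d4.
Since 4 matches the lower bound, it is optimal.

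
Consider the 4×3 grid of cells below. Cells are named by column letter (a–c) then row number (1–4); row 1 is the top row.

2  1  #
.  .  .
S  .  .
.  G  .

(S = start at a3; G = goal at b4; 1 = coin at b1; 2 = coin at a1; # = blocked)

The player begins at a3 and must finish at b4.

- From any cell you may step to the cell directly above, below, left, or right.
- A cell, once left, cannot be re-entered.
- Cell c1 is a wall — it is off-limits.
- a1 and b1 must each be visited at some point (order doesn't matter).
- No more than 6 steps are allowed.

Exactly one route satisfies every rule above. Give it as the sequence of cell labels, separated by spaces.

a3 a2 a1 b1 b2 b3 b4

The budget equals the shortest possible length, so every move has to be on a shortest route through the required cells.
Route from a3: 2× up (reaching a1), right to b1, 3× down (reaching b4) — 6 moves in all.
Check: all required cells visited; 6 ≤ 6 moves.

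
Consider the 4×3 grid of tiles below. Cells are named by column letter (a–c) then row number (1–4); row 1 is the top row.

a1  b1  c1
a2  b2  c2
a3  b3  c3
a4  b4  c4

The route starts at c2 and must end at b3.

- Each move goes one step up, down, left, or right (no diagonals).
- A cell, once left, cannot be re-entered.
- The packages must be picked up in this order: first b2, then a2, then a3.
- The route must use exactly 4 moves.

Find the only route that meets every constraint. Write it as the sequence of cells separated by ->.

The waypoints must appear in the order b2, a2, a3, with no cell reused.
Route from c2: 2× left (reaching a2), down to a3, right to b3 — 4 moves in all.
Check: order respected (b2 at step 1, a2 at step 2, a3 at step 3); 4 moves as required.

c2 -> b2 -> a2 -> a3 -> b3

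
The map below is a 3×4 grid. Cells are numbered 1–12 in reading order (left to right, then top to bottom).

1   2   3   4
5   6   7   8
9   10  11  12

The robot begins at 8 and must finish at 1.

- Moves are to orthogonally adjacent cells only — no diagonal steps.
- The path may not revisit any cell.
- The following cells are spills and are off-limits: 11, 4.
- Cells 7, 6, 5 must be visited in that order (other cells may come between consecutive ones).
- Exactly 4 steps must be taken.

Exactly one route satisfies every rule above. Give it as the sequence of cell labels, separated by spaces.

8 7 6 5 1

The waypoints must appear in the order 7, 6, 5, with no cell reused.
Route from 8: 3× left (reaching 5), up to 1 — 4 moves in all.
Check: order respected (7 at step 1, 6 at step 2, 5 at step 3); 4 moves as required.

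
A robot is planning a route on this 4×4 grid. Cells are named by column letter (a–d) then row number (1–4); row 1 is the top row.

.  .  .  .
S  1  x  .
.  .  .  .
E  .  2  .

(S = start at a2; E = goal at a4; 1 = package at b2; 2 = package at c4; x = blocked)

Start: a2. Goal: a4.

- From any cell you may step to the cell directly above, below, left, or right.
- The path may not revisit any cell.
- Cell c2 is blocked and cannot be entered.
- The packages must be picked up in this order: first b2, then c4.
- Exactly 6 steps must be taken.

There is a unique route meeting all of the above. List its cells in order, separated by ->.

The waypoints must appear in the order b2, c4, with no cell reused.
Route from a2: right to b2, down to b3, right to c3, down to c4, 2× left (reaching a4) — 6 moves in all.
Check: order respected (1 at step 1, 2 at step 4); 6 moves as required.

a2 -> b2 -> b3 -> c3 -> c4 -> b4 -> a4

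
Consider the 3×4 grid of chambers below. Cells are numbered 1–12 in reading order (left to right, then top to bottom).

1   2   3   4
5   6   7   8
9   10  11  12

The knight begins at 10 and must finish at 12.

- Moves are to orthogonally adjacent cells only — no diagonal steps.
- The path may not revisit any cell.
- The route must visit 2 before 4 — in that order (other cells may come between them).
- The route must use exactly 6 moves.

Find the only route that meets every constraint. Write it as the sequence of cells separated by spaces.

10 6 2 3 4 8 12

The waypoints must appear in the order 2, 4, with no cell reused.
Route from 10: 2× up (reaching 2), 2× right (reaching 4), 2× down (reaching 12) — 6 moves in all.
Check: order respected (2 at step 2, 4 at step 4); 6 moves as required.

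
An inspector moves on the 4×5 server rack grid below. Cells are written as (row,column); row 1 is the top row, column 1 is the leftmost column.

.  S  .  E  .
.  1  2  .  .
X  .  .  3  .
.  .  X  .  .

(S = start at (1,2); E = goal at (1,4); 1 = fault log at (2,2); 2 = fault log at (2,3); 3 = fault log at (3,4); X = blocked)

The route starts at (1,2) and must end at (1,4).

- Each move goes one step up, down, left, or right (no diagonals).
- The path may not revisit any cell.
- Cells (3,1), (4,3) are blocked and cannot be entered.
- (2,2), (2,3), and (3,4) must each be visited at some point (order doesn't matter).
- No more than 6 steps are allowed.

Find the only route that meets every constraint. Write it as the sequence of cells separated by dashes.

(1,2) - (2,2) - (2,3) - (3,3) - (3,4) - (2,4) - (1,4)

Any route must reach (2,2), (2,3), and (3,4) and still end at (1,4) within 6 moves, so the order of the required stops is forced.
Route from (1,2): down 1 to (2,2), right 1 to (2,3), down 1 to (3,3), right 1 to (3,4), up 2 to (1,4) — 6 moves in all.
Check: all required cells visited; 6 ≤ 6 moves.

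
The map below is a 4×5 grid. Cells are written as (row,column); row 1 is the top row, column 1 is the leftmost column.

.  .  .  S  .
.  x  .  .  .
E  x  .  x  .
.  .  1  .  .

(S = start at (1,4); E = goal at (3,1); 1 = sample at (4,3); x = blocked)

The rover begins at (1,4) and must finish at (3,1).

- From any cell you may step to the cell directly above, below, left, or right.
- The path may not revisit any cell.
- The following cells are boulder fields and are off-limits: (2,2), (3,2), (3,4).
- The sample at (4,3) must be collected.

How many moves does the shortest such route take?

7

Any route passes through (4,3) somewhere between (1,4) and (3,1). Summing Manhattan distances along the two legs ((1,4) → (4,3) → (3,1)) gives a lower bound of 4 + 3 = 7 moves.
A route of 7 moves achieves this: (1,4) → (2,4) → (2,3) → (3,3) → (4,3) → (4,2) → (4,1) → (3,1).
Since 7 matches the lower bound, it is optimal.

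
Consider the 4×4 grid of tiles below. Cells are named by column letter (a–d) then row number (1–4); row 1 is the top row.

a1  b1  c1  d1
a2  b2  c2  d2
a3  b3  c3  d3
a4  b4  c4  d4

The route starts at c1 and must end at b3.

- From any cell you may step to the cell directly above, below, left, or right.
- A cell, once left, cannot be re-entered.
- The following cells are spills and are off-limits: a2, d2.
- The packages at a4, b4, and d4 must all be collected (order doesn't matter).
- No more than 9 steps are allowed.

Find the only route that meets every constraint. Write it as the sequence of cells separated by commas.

c1, c2, c3, d3, d4, c4, b4, a4, a3, b3

The budget equals the shortest possible length, so every move has to be on a shortest route through the required cells.
Route from c1: down 2 to c3, right 1 to d3, down 1 to d4, left 3 to a4, up 1 to a3, right 1 to b3 — 9 moves in all.
Check: all required cells visited; 9 ≤ 9 moves.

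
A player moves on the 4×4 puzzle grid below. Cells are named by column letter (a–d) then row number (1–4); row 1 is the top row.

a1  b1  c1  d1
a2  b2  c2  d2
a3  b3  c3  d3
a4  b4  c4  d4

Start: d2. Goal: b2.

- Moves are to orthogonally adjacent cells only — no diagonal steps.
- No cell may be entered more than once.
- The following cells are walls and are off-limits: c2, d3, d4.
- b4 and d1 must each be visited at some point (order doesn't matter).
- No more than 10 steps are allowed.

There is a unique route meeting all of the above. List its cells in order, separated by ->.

The budget equals the shortest possible length, so every move has to be on a shortest route through the required cells.
Route from d2: up to d1, 3× left (reaching a1), 3× down (reaching a4), right to b4, 2× up (reaching b2) — 10 moves in all.
Check: all required cells visited; 10 ≤ 10 moves.

d2 -> d1 -> c1 -> b1 -> a1 -> a2 -> a3 -> a4 -> b4 -> b3 -> b2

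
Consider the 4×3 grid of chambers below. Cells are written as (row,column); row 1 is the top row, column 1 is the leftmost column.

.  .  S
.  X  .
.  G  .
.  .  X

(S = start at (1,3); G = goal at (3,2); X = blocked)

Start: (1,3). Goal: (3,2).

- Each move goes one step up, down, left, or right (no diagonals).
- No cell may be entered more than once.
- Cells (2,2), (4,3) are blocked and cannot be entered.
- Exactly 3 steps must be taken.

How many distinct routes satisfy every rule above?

1

Need simple routes of exactly 3 moves from (1,3) to (3,2) (Manhattan distance 3, so 0 moves are spent on a detour and 0 undoing it).
Enumerating: (1,3) (2,3) (3,3) (3,2).
That gives 1 route.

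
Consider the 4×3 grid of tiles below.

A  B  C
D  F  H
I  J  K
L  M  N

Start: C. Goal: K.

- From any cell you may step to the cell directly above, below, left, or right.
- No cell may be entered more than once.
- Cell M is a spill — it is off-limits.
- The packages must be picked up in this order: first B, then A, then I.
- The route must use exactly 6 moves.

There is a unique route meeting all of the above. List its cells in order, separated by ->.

The waypoints must appear in the order B, A, I, with no cell reused.
Route from C: left 2 to A, down 2 to I, right 2 to K — 6 moves in all.
Check: order respected (B at step 1, A at step 2, I at step 4); 6 moves as required.

C -> B -> A -> D -> I -> J -> K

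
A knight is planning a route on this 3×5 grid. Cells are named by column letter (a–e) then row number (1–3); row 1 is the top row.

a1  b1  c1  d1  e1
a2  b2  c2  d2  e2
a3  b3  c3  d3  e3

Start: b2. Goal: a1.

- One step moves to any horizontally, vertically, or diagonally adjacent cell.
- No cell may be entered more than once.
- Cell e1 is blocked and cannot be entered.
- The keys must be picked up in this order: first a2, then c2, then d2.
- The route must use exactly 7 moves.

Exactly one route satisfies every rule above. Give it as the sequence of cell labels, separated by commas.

The waypoints must appear in the order a2, c2, d2, with no cell reused.
Route from b2: left to a2, down-right to b3, up-right to c2, right to d2, up-left to c1, 2× left (reaching a1) — 7 moves in all.
Check: order respected (a2 at step 1, c2 at step 3, d2 at step 4); 7 moves as required.

b2, a2, b3, c2, d2, c1, b1, a1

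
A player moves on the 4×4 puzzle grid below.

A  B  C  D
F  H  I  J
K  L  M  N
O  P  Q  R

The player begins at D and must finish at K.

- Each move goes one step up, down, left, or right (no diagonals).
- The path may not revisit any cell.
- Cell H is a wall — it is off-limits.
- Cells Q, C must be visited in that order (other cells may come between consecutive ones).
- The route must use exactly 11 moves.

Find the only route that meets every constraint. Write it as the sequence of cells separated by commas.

The waypoints must appear in the order Q, C, with no cell reused.
Route from D: down 3 to R, left 1 to Q, up 3 to C, left 2 to A, down 2 to K — 11 moves in all.
Check: order respected (Q at step 4, C at step 7); 11 moves as required.

D, J, N, R, Q, M, I, C, B, A, F, K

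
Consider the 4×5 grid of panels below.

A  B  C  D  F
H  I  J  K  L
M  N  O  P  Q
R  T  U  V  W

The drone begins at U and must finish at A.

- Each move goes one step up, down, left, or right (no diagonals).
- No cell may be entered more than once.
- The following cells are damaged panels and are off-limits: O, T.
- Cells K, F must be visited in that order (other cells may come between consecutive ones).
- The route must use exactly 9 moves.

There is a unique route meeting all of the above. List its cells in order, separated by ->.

The waypoints must appear in the order K, F, with no cell reused.
Route from U: right 1 to V, up 2 to K, right 1 to L, up 1 to F, left 4 to A — 9 moves in all.
Check: order respected (K at step 3, F at step 5); 9 moves as required.

U -> V -> P -> K -> L -> F -> D -> C -> B -> A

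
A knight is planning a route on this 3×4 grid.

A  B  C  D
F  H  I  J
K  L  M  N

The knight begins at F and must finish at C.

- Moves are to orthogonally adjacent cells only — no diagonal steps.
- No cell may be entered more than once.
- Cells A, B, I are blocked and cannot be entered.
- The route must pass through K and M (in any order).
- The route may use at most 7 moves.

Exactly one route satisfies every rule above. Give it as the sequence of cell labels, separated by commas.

F, K, L, M, N, J, D, C

The budget equals the shortest possible length, so every move has to be on a shortest route through the required cells.
Route from F: down 1 to K, right 3 to N, up 2 to D, left 1 to C — 7 moves in all.
Check: all required cells visited; 7 ≤ 7 moves.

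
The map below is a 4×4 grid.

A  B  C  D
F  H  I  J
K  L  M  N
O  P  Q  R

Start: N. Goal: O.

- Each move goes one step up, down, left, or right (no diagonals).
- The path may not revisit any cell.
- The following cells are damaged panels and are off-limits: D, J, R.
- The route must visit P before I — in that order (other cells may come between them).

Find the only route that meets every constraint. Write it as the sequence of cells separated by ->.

N -> M -> Q -> P -> L -> H -> I -> C -> B -> A -> F -> K -> O

The waypoints must appear in the order P, I, with no cell reused.
Route from N: left 1 to M, down 1 to Q, left 1 to P, up 2 to H, right 1 to I, up 1 to C, left 2 to A, down 3 to O — 12 moves in all.
Check: order respected (P at step 3, I at step 6).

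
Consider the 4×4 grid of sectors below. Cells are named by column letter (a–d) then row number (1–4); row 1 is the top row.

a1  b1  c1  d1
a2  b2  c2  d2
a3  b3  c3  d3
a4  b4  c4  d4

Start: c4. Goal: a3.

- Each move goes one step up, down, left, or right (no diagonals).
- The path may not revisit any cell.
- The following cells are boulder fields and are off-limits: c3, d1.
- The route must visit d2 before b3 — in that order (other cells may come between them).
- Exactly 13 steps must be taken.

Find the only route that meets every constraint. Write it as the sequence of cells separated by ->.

c4 -> d4 -> d3 -> d2 -> c2 -> c1 -> b1 -> a1 -> a2 -> b2 -> b3 -> b4 -> a4 -> a3

The waypoints must appear in the order d2, b3, with no cell reused.
Route from c4: right to d4, 2× up (reaching d2), left to c2, up to c1, 2× left (reaching a1), down to a2, right to b2, 2× down (reaching b4), left to a4, up to a3 — 13 moves in all.
Check: order respected (d2 at step 3, b3 at step 10); 13 moves as required.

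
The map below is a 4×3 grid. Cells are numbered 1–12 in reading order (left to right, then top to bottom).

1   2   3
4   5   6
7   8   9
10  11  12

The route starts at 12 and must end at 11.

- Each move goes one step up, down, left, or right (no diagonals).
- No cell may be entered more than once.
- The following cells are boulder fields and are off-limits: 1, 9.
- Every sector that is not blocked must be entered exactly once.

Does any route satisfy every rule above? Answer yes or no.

no

Colour the cells like a checkerboard: each orthogonal step flips colour, so a Hamiltonian route alternates colours. Here there are 4 cells of one colour and 6 of the other, with start on the opposite colour to the goal — the counts and endpoints can't be arranged into an alternating sequence of length 10, so no Hamiltonian route exists.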